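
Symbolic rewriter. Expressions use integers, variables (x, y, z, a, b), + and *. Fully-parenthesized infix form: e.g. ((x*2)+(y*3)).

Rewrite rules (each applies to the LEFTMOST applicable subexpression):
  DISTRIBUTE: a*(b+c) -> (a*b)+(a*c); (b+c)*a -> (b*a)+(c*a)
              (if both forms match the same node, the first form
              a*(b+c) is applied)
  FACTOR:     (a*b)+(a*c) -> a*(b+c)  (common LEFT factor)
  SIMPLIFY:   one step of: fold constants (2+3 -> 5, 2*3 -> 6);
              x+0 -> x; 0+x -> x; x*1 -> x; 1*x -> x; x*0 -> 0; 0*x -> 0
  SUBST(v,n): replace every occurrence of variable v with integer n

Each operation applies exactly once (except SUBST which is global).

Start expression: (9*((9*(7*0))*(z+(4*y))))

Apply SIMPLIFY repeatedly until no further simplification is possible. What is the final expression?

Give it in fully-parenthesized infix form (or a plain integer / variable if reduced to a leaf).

Answer: 0

Derivation:
Start: (9*((9*(7*0))*(z+(4*y))))
Step 1: at RLR: (7*0) -> 0; overall: (9*((9*(7*0))*(z+(4*y)))) -> (9*((9*0)*(z+(4*y))))
Step 2: at RL: (9*0) -> 0; overall: (9*((9*0)*(z+(4*y)))) -> (9*(0*(z+(4*y))))
Step 3: at R: (0*(z+(4*y))) -> 0; overall: (9*(0*(z+(4*y)))) -> (9*0)
Step 4: at root: (9*0) -> 0; overall: (9*0) -> 0
Fixed point: 0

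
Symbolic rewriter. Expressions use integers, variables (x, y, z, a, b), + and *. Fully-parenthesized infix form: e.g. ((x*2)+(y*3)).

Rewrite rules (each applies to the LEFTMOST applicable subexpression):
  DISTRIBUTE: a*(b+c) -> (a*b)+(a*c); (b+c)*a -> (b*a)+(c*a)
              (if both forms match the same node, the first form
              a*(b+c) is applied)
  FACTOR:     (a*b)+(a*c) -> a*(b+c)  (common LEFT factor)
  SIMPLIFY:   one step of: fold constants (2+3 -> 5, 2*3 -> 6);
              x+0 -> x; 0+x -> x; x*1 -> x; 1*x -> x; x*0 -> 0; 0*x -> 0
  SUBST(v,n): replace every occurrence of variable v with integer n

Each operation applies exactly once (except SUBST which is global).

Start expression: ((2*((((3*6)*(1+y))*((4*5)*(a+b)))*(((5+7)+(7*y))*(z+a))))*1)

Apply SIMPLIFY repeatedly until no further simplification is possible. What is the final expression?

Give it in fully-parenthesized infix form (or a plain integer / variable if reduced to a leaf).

Answer: (2*(((18*(1+y))*(20*(a+b)))*((12+(7*y))*(z+a))))

Derivation:
Start: ((2*((((3*6)*(1+y))*((4*5)*(a+b)))*(((5+7)+(7*y))*(z+a))))*1)
Step 1: at root: ((2*((((3*6)*(1+y))*((4*5)*(a+b)))*(((5+7)+(7*y))*(z+a))))*1) -> (2*((((3*6)*(1+y))*((4*5)*(a+b)))*(((5+7)+(7*y))*(z+a)))); overall: ((2*((((3*6)*(1+y))*((4*5)*(a+b)))*(((5+7)+(7*y))*(z+a))))*1) -> (2*((((3*6)*(1+y))*((4*5)*(a+b)))*(((5+7)+(7*y))*(z+a))))
Step 2: at RLLL: (3*6) -> 18; overall: (2*((((3*6)*(1+y))*((4*5)*(a+b)))*(((5+7)+(7*y))*(z+a)))) -> (2*(((18*(1+y))*((4*5)*(a+b)))*(((5+7)+(7*y))*(z+a))))
Step 3: at RLRL: (4*5) -> 20; overall: (2*(((18*(1+y))*((4*5)*(a+b)))*(((5+7)+(7*y))*(z+a)))) -> (2*(((18*(1+y))*(20*(a+b)))*(((5+7)+(7*y))*(z+a))))
Step 4: at RRLL: (5+7) -> 12; overall: (2*(((18*(1+y))*(20*(a+b)))*(((5+7)+(7*y))*(z+a)))) -> (2*(((18*(1+y))*(20*(a+b)))*((12+(7*y))*(z+a))))
Fixed point: (2*(((18*(1+y))*(20*(a+b)))*((12+(7*y))*(z+a))))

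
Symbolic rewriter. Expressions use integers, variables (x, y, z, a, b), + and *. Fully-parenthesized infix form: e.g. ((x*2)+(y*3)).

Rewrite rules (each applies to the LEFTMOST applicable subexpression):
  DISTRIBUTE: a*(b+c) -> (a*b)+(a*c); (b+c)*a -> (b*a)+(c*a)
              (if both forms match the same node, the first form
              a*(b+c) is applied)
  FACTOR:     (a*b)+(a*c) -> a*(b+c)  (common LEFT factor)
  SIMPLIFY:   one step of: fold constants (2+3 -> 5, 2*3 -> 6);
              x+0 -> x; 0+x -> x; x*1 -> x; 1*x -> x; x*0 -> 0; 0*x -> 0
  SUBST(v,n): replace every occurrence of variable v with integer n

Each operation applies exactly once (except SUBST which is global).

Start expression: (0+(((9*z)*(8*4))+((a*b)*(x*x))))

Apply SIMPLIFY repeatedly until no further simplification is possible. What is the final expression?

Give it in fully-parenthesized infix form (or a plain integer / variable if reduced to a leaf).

Answer: (((9*z)*32)+((a*b)*(x*x)))

Derivation:
Start: (0+(((9*z)*(8*4))+((a*b)*(x*x))))
Step 1: at root: (0+(((9*z)*(8*4))+((a*b)*(x*x)))) -> (((9*z)*(8*4))+((a*b)*(x*x))); overall: (0+(((9*z)*(8*4))+((a*b)*(x*x)))) -> (((9*z)*(8*4))+((a*b)*(x*x)))
Step 2: at LR: (8*4) -> 32; overall: (((9*z)*(8*4))+((a*b)*(x*x))) -> (((9*z)*32)+((a*b)*(x*x)))
Fixed point: (((9*z)*32)+((a*b)*(x*x)))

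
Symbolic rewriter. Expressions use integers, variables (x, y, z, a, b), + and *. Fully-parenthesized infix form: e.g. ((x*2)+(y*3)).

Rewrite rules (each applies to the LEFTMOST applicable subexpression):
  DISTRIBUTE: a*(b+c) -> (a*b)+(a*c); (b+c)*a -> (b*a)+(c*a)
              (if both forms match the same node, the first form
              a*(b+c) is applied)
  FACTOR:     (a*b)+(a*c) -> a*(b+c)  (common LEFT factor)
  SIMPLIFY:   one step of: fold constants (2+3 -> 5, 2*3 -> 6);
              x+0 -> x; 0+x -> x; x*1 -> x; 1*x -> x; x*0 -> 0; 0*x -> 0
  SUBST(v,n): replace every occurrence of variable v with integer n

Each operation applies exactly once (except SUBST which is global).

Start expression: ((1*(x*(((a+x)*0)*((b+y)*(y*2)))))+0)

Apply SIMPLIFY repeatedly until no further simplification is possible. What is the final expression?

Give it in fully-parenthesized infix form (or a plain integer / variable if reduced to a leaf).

Start: ((1*(x*(((a+x)*0)*((b+y)*(y*2)))))+0)
Step 1: at root: ((1*(x*(((a+x)*0)*((b+y)*(y*2)))))+0) -> (1*(x*(((a+x)*0)*((b+y)*(y*2))))); overall: ((1*(x*(((a+x)*0)*((b+y)*(y*2)))))+0) -> (1*(x*(((a+x)*0)*((b+y)*(y*2)))))
Step 2: at root: (1*(x*(((a+x)*0)*((b+y)*(y*2))))) -> (x*(((a+x)*0)*((b+y)*(y*2)))); overall: (1*(x*(((a+x)*0)*((b+y)*(y*2))))) -> (x*(((a+x)*0)*((b+y)*(y*2))))
Step 3: at RL: ((a+x)*0) -> 0; overall: (x*(((a+x)*0)*((b+y)*(y*2)))) -> (x*(0*((b+y)*(y*2))))
Step 4: at R: (0*((b+y)*(y*2))) -> 0; overall: (x*(0*((b+y)*(y*2)))) -> (x*0)
Step 5: at root: (x*0) -> 0; overall: (x*0) -> 0
Fixed point: 0

Answer: 0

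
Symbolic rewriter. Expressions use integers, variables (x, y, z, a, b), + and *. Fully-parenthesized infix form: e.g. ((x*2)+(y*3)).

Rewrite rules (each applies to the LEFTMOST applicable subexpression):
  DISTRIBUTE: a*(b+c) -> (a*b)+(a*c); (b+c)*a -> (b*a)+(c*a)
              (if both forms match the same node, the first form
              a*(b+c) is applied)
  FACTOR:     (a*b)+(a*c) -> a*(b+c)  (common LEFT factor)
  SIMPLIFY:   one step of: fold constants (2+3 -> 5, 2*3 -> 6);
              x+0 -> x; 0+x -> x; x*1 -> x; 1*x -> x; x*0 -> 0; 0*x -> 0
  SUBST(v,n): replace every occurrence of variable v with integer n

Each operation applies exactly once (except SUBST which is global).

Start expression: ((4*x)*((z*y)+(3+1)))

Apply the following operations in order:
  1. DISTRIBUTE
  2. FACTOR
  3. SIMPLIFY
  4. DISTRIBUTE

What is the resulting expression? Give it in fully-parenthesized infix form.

Start: ((4*x)*((z*y)+(3+1)))
Apply DISTRIBUTE at root (target: ((4*x)*((z*y)+(3+1)))): ((4*x)*((z*y)+(3+1))) -> (((4*x)*(z*y))+((4*x)*(3+1)))
Apply FACTOR at root (target: (((4*x)*(z*y))+((4*x)*(3+1)))): (((4*x)*(z*y))+((4*x)*(3+1))) -> ((4*x)*((z*y)+(3+1)))
Apply SIMPLIFY at RR (target: (3+1)): ((4*x)*((z*y)+(3+1))) -> ((4*x)*((z*y)+4))
Apply DISTRIBUTE at root (target: ((4*x)*((z*y)+4))): ((4*x)*((z*y)+4)) -> (((4*x)*(z*y))+((4*x)*4))

Answer: (((4*x)*(z*y))+((4*x)*4))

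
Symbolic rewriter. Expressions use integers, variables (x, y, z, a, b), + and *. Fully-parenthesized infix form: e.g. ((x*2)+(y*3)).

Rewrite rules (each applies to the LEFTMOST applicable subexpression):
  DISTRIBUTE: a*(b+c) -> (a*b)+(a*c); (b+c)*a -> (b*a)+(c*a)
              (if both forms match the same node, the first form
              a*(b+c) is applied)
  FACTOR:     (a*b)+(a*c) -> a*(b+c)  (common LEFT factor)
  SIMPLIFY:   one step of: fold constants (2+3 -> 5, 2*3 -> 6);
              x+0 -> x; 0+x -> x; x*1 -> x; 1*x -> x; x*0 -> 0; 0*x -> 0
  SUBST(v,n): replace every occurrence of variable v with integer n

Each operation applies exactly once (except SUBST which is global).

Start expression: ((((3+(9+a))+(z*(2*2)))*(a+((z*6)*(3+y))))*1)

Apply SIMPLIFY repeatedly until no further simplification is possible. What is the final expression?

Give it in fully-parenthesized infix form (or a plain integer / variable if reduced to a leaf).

Answer: (((3+(9+a))+(z*4))*(a+((z*6)*(3+y))))

Derivation:
Start: ((((3+(9+a))+(z*(2*2)))*(a+((z*6)*(3+y))))*1)
Step 1: at root: ((((3+(9+a))+(z*(2*2)))*(a+((z*6)*(3+y))))*1) -> (((3+(9+a))+(z*(2*2)))*(a+((z*6)*(3+y)))); overall: ((((3+(9+a))+(z*(2*2)))*(a+((z*6)*(3+y))))*1) -> (((3+(9+a))+(z*(2*2)))*(a+((z*6)*(3+y))))
Step 2: at LRR: (2*2) -> 4; overall: (((3+(9+a))+(z*(2*2)))*(a+((z*6)*(3+y)))) -> (((3+(9+a))+(z*4))*(a+((z*6)*(3+y))))
Fixed point: (((3+(9+a))+(z*4))*(a+((z*6)*(3+y))))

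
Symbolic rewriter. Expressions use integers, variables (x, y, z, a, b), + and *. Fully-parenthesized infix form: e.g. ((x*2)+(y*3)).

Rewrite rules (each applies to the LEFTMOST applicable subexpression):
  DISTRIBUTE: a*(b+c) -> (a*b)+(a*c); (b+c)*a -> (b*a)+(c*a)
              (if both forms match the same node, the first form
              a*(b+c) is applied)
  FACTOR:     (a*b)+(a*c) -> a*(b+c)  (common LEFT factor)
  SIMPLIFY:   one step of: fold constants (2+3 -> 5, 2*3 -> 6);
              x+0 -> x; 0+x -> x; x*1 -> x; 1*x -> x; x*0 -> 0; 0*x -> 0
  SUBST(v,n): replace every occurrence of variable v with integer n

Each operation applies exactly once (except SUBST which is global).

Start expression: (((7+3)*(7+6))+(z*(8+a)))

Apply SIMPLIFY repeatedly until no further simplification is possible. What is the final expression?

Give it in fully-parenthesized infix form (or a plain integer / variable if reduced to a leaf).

Answer: (130+(z*(8+a)))

Derivation:
Start: (((7+3)*(7+6))+(z*(8+a)))
Step 1: at LL: (7+3) -> 10; overall: (((7+3)*(7+6))+(z*(8+a))) -> ((10*(7+6))+(z*(8+a)))
Step 2: at LR: (7+6) -> 13; overall: ((10*(7+6))+(z*(8+a))) -> ((10*13)+(z*(8+a)))
Step 3: at L: (10*13) -> 130; overall: ((10*13)+(z*(8+a))) -> (130+(z*(8+a)))
Fixed point: (130+(z*(8+a)))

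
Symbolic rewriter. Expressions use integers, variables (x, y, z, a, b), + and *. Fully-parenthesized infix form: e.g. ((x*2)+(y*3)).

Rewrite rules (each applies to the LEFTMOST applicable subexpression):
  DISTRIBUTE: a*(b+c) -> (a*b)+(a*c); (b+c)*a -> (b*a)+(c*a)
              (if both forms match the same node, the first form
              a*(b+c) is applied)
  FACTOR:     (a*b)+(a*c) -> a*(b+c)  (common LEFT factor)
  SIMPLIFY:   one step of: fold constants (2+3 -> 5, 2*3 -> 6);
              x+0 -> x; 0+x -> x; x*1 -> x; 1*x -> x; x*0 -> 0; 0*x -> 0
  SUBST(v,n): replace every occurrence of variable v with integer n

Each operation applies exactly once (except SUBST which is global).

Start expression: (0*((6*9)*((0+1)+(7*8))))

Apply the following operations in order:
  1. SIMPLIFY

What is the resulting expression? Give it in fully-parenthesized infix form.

Start: (0*((6*9)*((0+1)+(7*8))))
Apply SIMPLIFY at root (target: (0*((6*9)*((0+1)+(7*8))))): (0*((6*9)*((0+1)+(7*8)))) -> 0

Answer: 0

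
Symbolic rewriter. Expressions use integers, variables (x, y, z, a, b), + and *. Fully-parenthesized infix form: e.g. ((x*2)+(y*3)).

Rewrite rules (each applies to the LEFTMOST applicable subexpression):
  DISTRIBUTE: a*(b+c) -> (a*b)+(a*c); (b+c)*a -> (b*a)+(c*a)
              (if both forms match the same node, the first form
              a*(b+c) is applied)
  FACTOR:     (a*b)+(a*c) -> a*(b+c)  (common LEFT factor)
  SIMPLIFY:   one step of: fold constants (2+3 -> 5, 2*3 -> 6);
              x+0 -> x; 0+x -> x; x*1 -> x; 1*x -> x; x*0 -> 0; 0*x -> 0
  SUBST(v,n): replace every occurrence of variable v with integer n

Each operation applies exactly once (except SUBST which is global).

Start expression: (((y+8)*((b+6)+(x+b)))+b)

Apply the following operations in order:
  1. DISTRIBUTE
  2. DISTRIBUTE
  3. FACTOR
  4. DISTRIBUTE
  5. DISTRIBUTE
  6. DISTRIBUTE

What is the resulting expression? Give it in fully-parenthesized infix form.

Answer: (((((y*b)+(8*b))+((y*6)+(8*6)))+((y+8)*(x+b)))+b)

Derivation:
Start: (((y+8)*((b+6)+(x+b)))+b)
Apply DISTRIBUTE at L (target: ((y+8)*((b+6)+(x+b)))): (((y+8)*((b+6)+(x+b)))+b) -> ((((y+8)*(b+6))+((y+8)*(x+b)))+b)
Apply DISTRIBUTE at LL (target: ((y+8)*(b+6))): ((((y+8)*(b+6))+((y+8)*(x+b)))+b) -> (((((y+8)*b)+((y+8)*6))+((y+8)*(x+b)))+b)
Apply FACTOR at LL (target: (((y+8)*b)+((y+8)*6))): (((((y+8)*b)+((y+8)*6))+((y+8)*(x+b)))+b) -> ((((y+8)*(b+6))+((y+8)*(x+b)))+b)
Apply DISTRIBUTE at LL (target: ((y+8)*(b+6))): ((((y+8)*(b+6))+((y+8)*(x+b)))+b) -> (((((y+8)*b)+((y+8)*6))+((y+8)*(x+b)))+b)
Apply DISTRIBUTE at LLL (target: ((y+8)*b)): (((((y+8)*b)+((y+8)*6))+((y+8)*(x+b)))+b) -> (((((y*b)+(8*b))+((y+8)*6))+((y+8)*(x+b)))+b)
Apply DISTRIBUTE at LLR (target: ((y+8)*6)): (((((y*b)+(8*b))+((y+8)*6))+((y+8)*(x+b)))+b) -> (((((y*b)+(8*b))+((y*6)+(8*6)))+((y+8)*(x+b)))+b)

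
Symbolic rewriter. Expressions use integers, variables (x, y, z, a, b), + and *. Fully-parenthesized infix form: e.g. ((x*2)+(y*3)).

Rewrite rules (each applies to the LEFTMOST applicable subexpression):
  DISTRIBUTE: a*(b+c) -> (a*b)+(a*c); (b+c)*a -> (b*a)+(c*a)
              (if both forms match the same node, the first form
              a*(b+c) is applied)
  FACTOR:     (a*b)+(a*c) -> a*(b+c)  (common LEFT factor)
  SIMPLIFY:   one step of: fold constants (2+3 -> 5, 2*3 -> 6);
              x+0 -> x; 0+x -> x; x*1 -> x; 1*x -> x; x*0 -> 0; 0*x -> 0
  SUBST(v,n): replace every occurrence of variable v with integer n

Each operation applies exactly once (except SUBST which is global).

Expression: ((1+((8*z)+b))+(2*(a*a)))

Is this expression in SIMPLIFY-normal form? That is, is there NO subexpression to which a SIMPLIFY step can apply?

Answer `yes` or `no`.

Expression: ((1+((8*z)+b))+(2*(a*a)))
Scanning for simplifiable subexpressions (pre-order)...
  at root: ((1+((8*z)+b))+(2*(a*a))) (not simplifiable)
  at L: (1+((8*z)+b)) (not simplifiable)
  at LR: ((8*z)+b) (not simplifiable)
  at LRL: (8*z) (not simplifiable)
  at R: (2*(a*a)) (not simplifiable)
  at RR: (a*a) (not simplifiable)
Result: no simplifiable subexpression found -> normal form.

Answer: yes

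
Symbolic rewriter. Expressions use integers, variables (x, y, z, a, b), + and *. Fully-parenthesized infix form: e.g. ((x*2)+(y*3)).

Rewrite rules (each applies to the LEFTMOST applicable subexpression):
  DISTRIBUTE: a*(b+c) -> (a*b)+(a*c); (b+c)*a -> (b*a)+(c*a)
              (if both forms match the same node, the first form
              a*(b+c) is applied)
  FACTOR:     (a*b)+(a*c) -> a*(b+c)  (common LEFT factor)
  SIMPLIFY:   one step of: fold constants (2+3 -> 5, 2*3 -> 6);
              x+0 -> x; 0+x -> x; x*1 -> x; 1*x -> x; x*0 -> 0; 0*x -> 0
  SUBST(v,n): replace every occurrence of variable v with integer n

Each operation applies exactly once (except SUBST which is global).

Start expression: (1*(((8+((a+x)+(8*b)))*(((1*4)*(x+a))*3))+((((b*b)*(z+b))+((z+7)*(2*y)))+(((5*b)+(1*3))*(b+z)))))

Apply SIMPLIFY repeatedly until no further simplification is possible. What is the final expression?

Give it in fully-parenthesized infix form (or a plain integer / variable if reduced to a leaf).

Start: (1*(((8+((a+x)+(8*b)))*(((1*4)*(x+a))*3))+((((b*b)*(z+b))+((z+7)*(2*y)))+(((5*b)+(1*3))*(b+z)))))
Step 1: at root: (1*(((8+((a+x)+(8*b)))*(((1*4)*(x+a))*3))+((((b*b)*(z+b))+((z+7)*(2*y)))+(((5*b)+(1*3))*(b+z))))) -> (((8+((a+x)+(8*b)))*(((1*4)*(x+a))*3))+((((b*b)*(z+b))+((z+7)*(2*y)))+(((5*b)+(1*3))*(b+z)))); overall: (1*(((8+((a+x)+(8*b)))*(((1*4)*(x+a))*3))+((((b*b)*(z+b))+((z+7)*(2*y)))+(((5*b)+(1*3))*(b+z))))) -> (((8+((a+x)+(8*b)))*(((1*4)*(x+a))*3))+((((b*b)*(z+b))+((z+7)*(2*y)))+(((5*b)+(1*3))*(b+z))))
Step 2: at LRLL: (1*4) -> 4; overall: (((8+((a+x)+(8*b)))*(((1*4)*(x+a))*3))+((((b*b)*(z+b))+((z+7)*(2*y)))+(((5*b)+(1*3))*(b+z)))) -> (((8+((a+x)+(8*b)))*((4*(x+a))*3))+((((b*b)*(z+b))+((z+7)*(2*y)))+(((5*b)+(1*3))*(b+z))))
Step 3: at RRLR: (1*3) -> 3; overall: (((8+((a+x)+(8*b)))*((4*(x+a))*3))+((((b*b)*(z+b))+((z+7)*(2*y)))+(((5*b)+(1*3))*(b+z)))) -> (((8+((a+x)+(8*b)))*((4*(x+a))*3))+((((b*b)*(z+b))+((z+7)*(2*y)))+(((5*b)+3)*(b+z))))
Fixed point: (((8+((a+x)+(8*b)))*((4*(x+a))*3))+((((b*b)*(z+b))+((z+7)*(2*y)))+(((5*b)+3)*(b+z))))

Answer: (((8+((a+x)+(8*b)))*((4*(x+a))*3))+((((b*b)*(z+b))+((z+7)*(2*y)))+(((5*b)+3)*(b+z))))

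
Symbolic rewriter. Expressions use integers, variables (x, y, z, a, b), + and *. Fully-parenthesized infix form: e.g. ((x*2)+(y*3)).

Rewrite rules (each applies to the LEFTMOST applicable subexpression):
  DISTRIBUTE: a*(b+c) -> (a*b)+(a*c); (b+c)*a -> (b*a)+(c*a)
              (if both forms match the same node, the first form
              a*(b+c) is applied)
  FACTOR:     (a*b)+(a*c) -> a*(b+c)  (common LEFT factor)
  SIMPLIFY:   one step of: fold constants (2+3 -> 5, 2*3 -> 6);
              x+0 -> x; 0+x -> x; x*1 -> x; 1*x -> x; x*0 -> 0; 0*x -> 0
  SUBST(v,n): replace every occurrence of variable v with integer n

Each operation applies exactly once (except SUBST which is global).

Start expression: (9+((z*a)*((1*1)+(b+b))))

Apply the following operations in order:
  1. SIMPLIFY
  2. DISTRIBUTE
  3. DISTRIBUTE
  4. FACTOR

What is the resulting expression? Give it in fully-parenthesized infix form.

Start: (9+((z*a)*((1*1)+(b+b))))
Apply SIMPLIFY at RRL (target: (1*1)): (9+((z*a)*((1*1)+(b+b)))) -> (9+((z*a)*(1+(b+b))))
Apply DISTRIBUTE at R (target: ((z*a)*(1+(b+b)))): (9+((z*a)*(1+(b+b)))) -> (9+(((z*a)*1)+((z*a)*(b+b))))
Apply DISTRIBUTE at RR (target: ((z*a)*(b+b))): (9+(((z*a)*1)+((z*a)*(b+b)))) -> (9+(((z*a)*1)+(((z*a)*b)+((z*a)*b))))
Apply FACTOR at RR (target: (((z*a)*b)+((z*a)*b))): (9+(((z*a)*1)+(((z*a)*b)+((z*a)*b)))) -> (9+(((z*a)*1)+((z*a)*(b+b))))

Answer: (9+(((z*a)*1)+((z*a)*(b+b))))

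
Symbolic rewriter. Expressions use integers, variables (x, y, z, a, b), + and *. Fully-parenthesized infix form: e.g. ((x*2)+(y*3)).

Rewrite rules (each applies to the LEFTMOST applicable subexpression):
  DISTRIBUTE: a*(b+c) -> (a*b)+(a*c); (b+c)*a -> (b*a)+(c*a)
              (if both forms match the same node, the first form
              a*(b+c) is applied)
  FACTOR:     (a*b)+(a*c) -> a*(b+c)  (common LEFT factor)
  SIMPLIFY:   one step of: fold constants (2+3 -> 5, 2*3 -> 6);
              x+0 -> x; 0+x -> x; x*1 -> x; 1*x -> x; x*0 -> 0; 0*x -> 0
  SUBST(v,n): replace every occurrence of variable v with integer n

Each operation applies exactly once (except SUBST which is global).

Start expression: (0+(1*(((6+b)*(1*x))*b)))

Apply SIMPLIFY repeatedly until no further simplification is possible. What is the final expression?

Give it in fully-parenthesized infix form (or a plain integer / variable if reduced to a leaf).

Answer: (((6+b)*x)*b)

Derivation:
Start: (0+(1*(((6+b)*(1*x))*b)))
Step 1: at root: (0+(1*(((6+b)*(1*x))*b))) -> (1*(((6+b)*(1*x))*b)); overall: (0+(1*(((6+b)*(1*x))*b))) -> (1*(((6+b)*(1*x))*b))
Step 2: at root: (1*(((6+b)*(1*x))*b)) -> (((6+b)*(1*x))*b); overall: (1*(((6+b)*(1*x))*b)) -> (((6+b)*(1*x))*b)
Step 3: at LR: (1*x) -> x; overall: (((6+b)*(1*x))*b) -> (((6+b)*x)*b)
Fixed point: (((6+b)*x)*b)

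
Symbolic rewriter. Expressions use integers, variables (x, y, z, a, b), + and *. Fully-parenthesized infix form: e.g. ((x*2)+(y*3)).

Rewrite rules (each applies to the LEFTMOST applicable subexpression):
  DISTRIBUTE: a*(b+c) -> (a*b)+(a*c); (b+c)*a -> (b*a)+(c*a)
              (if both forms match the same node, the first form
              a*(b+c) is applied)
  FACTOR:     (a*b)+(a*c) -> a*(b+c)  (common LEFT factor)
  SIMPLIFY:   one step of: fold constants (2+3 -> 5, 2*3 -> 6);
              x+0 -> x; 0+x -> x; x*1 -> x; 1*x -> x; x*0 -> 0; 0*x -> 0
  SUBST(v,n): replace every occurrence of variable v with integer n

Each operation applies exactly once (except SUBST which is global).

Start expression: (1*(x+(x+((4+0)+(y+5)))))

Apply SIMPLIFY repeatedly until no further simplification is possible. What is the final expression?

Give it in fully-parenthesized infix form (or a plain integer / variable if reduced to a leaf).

Start: (1*(x+(x+((4+0)+(y+5)))))
Step 1: at root: (1*(x+(x+((4+0)+(y+5))))) -> (x+(x+((4+0)+(y+5)))); overall: (1*(x+(x+((4+0)+(y+5))))) -> (x+(x+((4+0)+(y+5))))
Step 2: at RRL: (4+0) -> 4; overall: (x+(x+((4+0)+(y+5)))) -> (x+(x+(4+(y+5))))
Fixed point: (x+(x+(4+(y+5))))

Answer: (x+(x+(4+(y+5))))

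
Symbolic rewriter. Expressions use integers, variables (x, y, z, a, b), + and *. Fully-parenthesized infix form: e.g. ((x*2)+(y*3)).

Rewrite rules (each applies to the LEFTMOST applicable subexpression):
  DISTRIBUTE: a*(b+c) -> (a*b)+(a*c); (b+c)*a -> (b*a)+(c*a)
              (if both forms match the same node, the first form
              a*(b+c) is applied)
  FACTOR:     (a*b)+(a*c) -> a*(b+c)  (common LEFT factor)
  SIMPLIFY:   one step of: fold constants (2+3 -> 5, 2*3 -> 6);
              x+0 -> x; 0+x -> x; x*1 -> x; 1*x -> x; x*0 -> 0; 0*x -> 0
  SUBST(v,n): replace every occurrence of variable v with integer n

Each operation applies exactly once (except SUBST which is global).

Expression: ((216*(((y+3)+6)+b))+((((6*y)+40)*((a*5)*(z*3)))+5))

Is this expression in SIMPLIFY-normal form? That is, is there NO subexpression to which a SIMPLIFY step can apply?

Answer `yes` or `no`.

Answer: yes

Derivation:
Expression: ((216*(((y+3)+6)+b))+((((6*y)+40)*((a*5)*(z*3)))+5))
Scanning for simplifiable subexpressions (pre-order)...
  at root: ((216*(((y+3)+6)+b))+((((6*y)+40)*((a*5)*(z*3)))+5)) (not simplifiable)
  at L: (216*(((y+3)+6)+b)) (not simplifiable)
  at LR: (((y+3)+6)+b) (not simplifiable)
  at LRL: ((y+3)+6) (not simplifiable)
  at LRLL: (y+3) (not simplifiable)
  at R: ((((6*y)+40)*((a*5)*(z*3)))+5) (not simplifiable)
  at RL: (((6*y)+40)*((a*5)*(z*3))) (not simplifiable)
  at RLL: ((6*y)+40) (not simplifiable)
  at RLLL: (6*y) (not simplifiable)
  at RLR: ((a*5)*(z*3)) (not simplifiable)
  at RLRL: (a*5) (not simplifiable)
  at RLRR: (z*3) (not simplifiable)
Result: no simplifiable subexpression found -> normal form.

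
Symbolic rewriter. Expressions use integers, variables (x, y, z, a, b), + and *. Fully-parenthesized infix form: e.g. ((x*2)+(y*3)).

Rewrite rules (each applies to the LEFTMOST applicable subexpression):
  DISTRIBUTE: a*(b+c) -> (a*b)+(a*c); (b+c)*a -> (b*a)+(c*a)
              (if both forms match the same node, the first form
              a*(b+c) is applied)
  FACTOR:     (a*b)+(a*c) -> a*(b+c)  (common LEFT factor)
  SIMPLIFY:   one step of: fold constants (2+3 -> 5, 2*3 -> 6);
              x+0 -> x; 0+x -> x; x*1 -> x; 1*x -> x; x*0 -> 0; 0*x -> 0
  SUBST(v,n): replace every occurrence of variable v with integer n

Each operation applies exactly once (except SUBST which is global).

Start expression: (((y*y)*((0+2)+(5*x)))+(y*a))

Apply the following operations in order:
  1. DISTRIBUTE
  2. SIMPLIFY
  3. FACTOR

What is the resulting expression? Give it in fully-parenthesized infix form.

Start: (((y*y)*((0+2)+(5*x)))+(y*a))
Apply DISTRIBUTE at L (target: ((y*y)*((0+2)+(5*x)))): (((y*y)*((0+2)+(5*x)))+(y*a)) -> ((((y*y)*(0+2))+((y*y)*(5*x)))+(y*a))
Apply SIMPLIFY at LLR (target: (0+2)): ((((y*y)*(0+2))+((y*y)*(5*x)))+(y*a)) -> ((((y*y)*2)+((y*y)*(5*x)))+(y*a))
Apply FACTOR at L (target: (((y*y)*2)+((y*y)*(5*x)))): ((((y*y)*2)+((y*y)*(5*x)))+(y*a)) -> (((y*y)*(2+(5*x)))+(y*a))

Answer: (((y*y)*(2+(5*x)))+(y*a))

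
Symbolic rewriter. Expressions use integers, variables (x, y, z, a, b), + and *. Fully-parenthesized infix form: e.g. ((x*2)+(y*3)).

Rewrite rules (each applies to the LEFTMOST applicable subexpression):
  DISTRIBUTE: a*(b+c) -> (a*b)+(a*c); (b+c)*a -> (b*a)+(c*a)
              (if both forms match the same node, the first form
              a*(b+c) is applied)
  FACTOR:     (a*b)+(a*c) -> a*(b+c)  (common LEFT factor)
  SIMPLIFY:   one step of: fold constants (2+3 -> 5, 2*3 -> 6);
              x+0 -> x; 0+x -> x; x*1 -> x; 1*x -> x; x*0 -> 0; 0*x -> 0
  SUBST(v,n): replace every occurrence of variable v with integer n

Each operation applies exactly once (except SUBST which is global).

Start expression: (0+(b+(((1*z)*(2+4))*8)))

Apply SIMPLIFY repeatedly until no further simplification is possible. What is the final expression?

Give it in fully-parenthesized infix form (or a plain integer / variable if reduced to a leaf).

Answer: (b+((z*6)*8))

Derivation:
Start: (0+(b+(((1*z)*(2+4))*8)))
Step 1: at root: (0+(b+(((1*z)*(2+4))*8))) -> (b+(((1*z)*(2+4))*8)); overall: (0+(b+(((1*z)*(2+4))*8))) -> (b+(((1*z)*(2+4))*8))
Step 2: at RLL: (1*z) -> z; overall: (b+(((1*z)*(2+4))*8)) -> (b+((z*(2+4))*8))
Step 3: at RLR: (2+4) -> 6; overall: (b+((z*(2+4))*8)) -> (b+((z*6)*8))
Fixed point: (b+((z*6)*8))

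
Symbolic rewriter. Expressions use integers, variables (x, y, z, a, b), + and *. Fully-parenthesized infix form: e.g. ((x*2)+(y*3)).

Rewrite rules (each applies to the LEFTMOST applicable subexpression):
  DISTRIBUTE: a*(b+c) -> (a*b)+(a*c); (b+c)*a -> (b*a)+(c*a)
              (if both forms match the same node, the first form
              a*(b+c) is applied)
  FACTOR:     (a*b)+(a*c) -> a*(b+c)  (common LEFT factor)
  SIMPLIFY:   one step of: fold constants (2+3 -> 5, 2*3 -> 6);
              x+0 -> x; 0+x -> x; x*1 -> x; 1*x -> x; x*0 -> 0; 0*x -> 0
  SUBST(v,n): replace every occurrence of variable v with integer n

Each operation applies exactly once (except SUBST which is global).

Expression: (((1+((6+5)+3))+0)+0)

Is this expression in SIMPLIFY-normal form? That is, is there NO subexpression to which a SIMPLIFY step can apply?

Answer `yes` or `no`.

Expression: (((1+((6+5)+3))+0)+0)
Scanning for simplifiable subexpressions (pre-order)...
  at root: (((1+((6+5)+3))+0)+0) (SIMPLIFIABLE)
  at L: ((1+((6+5)+3))+0) (SIMPLIFIABLE)
  at LL: (1+((6+5)+3)) (not simplifiable)
  at LLR: ((6+5)+3) (not simplifiable)
  at LLRL: (6+5) (SIMPLIFIABLE)
Found simplifiable subexpr at path root: (((1+((6+5)+3))+0)+0)
One SIMPLIFY step would give: ((1+((6+5)+3))+0)
-> NOT in normal form.

Answer: no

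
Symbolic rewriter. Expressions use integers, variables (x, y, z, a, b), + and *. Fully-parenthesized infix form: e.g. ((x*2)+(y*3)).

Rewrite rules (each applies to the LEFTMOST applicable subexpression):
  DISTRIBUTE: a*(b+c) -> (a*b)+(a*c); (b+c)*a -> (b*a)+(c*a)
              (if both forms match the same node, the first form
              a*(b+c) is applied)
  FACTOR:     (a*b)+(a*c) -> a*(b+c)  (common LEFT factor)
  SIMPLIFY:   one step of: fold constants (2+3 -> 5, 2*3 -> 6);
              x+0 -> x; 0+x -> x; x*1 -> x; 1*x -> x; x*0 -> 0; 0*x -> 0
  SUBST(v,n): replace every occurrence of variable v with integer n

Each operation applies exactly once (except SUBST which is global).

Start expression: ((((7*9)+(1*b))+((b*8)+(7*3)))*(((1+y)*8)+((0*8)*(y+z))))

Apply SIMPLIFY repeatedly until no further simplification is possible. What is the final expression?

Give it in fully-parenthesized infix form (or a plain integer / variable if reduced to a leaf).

Start: ((((7*9)+(1*b))+((b*8)+(7*3)))*(((1+y)*8)+((0*8)*(y+z))))
Step 1: at LLL: (7*9) -> 63; overall: ((((7*9)+(1*b))+((b*8)+(7*3)))*(((1+y)*8)+((0*8)*(y+z)))) -> (((63+(1*b))+((b*8)+(7*3)))*(((1+y)*8)+((0*8)*(y+z))))
Step 2: at LLR: (1*b) -> b; overall: (((63+(1*b))+((b*8)+(7*3)))*(((1+y)*8)+((0*8)*(y+z)))) -> (((63+b)+((b*8)+(7*3)))*(((1+y)*8)+((0*8)*(y+z))))
Step 3: at LRR: (7*3) -> 21; overall: (((63+b)+((b*8)+(7*3)))*(((1+y)*8)+((0*8)*(y+z)))) -> (((63+b)+((b*8)+21))*(((1+y)*8)+((0*8)*(y+z))))
Step 4: at RRL: (0*8) -> 0; overall: (((63+b)+((b*8)+21))*(((1+y)*8)+((0*8)*(y+z)))) -> (((63+b)+((b*8)+21))*(((1+y)*8)+(0*(y+z))))
Step 5: at RR: (0*(y+z)) -> 0; overall: (((63+b)+((b*8)+21))*(((1+y)*8)+(0*(y+z)))) -> (((63+b)+((b*8)+21))*(((1+y)*8)+0))
Step 6: at R: (((1+y)*8)+0) -> ((1+y)*8); overall: (((63+b)+((b*8)+21))*(((1+y)*8)+0)) -> (((63+b)+((b*8)+21))*((1+y)*8))
Fixed point: (((63+b)+((b*8)+21))*((1+y)*8))

Answer: (((63+b)+((b*8)+21))*((1+y)*8))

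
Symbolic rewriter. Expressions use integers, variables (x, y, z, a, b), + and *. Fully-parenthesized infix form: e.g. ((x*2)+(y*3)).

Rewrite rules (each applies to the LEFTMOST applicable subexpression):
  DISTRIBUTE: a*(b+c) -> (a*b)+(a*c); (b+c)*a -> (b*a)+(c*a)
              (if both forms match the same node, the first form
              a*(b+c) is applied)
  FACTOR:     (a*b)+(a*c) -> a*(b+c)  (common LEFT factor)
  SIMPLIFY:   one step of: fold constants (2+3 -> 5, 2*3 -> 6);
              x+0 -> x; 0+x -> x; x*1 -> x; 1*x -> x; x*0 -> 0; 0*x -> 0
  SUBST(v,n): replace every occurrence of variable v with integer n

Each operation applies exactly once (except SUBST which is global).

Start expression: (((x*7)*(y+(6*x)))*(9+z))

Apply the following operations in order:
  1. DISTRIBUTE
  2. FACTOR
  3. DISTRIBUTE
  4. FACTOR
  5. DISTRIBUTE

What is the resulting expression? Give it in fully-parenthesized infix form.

Start: (((x*7)*(y+(6*x)))*(9+z))
Apply DISTRIBUTE at root (target: (((x*7)*(y+(6*x)))*(9+z))): (((x*7)*(y+(6*x)))*(9+z)) -> ((((x*7)*(y+(6*x)))*9)+(((x*7)*(y+(6*x)))*z))
Apply FACTOR at root (target: ((((x*7)*(y+(6*x)))*9)+(((x*7)*(y+(6*x)))*z))): ((((x*7)*(y+(6*x)))*9)+(((x*7)*(y+(6*x)))*z)) -> (((x*7)*(y+(6*x)))*(9+z))
Apply DISTRIBUTE at root (target: (((x*7)*(y+(6*x)))*(9+z))): (((x*7)*(y+(6*x)))*(9+z)) -> ((((x*7)*(y+(6*x)))*9)+(((x*7)*(y+(6*x)))*z))
Apply FACTOR at root (target: ((((x*7)*(y+(6*x)))*9)+(((x*7)*(y+(6*x)))*z))): ((((x*7)*(y+(6*x)))*9)+(((x*7)*(y+(6*x)))*z)) -> (((x*7)*(y+(6*x)))*(9+z))
Apply DISTRIBUTE at root (target: (((x*7)*(y+(6*x)))*(9+z))): (((x*7)*(y+(6*x)))*(9+z)) -> ((((x*7)*(y+(6*x)))*9)+(((x*7)*(y+(6*x)))*z))

Answer: ((((x*7)*(y+(6*x)))*9)+(((x*7)*(y+(6*x)))*z))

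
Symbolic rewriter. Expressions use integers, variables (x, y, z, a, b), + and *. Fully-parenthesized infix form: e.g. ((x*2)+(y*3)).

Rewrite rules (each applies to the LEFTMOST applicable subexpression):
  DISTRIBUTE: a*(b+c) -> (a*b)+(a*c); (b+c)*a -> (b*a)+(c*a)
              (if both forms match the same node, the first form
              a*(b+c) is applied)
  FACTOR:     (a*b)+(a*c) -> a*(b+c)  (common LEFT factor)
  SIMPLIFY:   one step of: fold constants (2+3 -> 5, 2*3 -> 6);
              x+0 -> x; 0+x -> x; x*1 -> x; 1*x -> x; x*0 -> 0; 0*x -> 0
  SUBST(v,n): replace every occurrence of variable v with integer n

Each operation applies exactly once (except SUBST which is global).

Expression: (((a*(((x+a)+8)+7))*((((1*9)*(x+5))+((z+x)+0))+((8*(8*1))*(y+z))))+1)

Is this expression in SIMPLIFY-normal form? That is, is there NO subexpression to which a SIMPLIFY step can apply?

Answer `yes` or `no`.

Expression: (((a*(((x+a)+8)+7))*((((1*9)*(x+5))+((z+x)+0))+((8*(8*1))*(y+z))))+1)
Scanning for simplifiable subexpressions (pre-order)...
  at root: (((a*(((x+a)+8)+7))*((((1*9)*(x+5))+((z+x)+0))+((8*(8*1))*(y+z))))+1) (not simplifiable)
  at L: ((a*(((x+a)+8)+7))*((((1*9)*(x+5))+((z+x)+0))+((8*(8*1))*(y+z)))) (not simplifiable)
  at LL: (a*(((x+a)+8)+7)) (not simplifiable)
  at LLR: (((x+a)+8)+7) (not simplifiable)
  at LLRL: ((x+a)+8) (not simplifiable)
  at LLRLL: (x+a) (not simplifiable)
  at LR: ((((1*9)*(x+5))+((z+x)+0))+((8*(8*1))*(y+z))) (not simplifiable)
  at LRL: (((1*9)*(x+5))+((z+x)+0)) (not simplifiable)
  at LRLL: ((1*9)*(x+5)) (not simplifiable)
  at LRLLL: (1*9) (SIMPLIFIABLE)
  at LRLLR: (x+5) (not simplifiable)
  at LRLR: ((z+x)+0) (SIMPLIFIABLE)
  at LRLRL: (z+x) (not simplifiable)
  at LRR: ((8*(8*1))*(y+z)) (not simplifiable)
  at LRRL: (8*(8*1)) (not simplifiable)
  at LRRLR: (8*1) (SIMPLIFIABLE)
  at LRRR: (y+z) (not simplifiable)
Found simplifiable subexpr at path LRLLL: (1*9)
One SIMPLIFY step would give: (((a*(((x+a)+8)+7))*(((9*(x+5))+((z+x)+0))+((8*(8*1))*(y+z))))+1)
-> NOT in normal form.

Answer: no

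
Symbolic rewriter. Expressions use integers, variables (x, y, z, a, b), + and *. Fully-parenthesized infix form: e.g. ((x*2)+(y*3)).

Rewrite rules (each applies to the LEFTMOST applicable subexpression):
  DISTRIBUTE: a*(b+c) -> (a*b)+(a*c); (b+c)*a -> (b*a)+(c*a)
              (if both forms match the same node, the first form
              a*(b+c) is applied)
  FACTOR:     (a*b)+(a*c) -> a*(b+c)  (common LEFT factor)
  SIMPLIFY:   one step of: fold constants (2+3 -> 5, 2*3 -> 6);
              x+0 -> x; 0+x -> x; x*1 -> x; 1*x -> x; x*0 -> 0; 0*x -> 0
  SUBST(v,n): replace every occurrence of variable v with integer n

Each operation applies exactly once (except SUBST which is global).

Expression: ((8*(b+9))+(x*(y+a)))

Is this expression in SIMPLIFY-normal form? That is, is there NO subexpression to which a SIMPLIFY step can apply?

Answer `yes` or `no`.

Answer: yes

Derivation:
Expression: ((8*(b+9))+(x*(y+a)))
Scanning for simplifiable subexpressions (pre-order)...
  at root: ((8*(b+9))+(x*(y+a))) (not simplifiable)
  at L: (8*(b+9)) (not simplifiable)
  at LR: (b+9) (not simplifiable)
  at R: (x*(y+a)) (not simplifiable)
  at RR: (y+a) (not simplifiable)
Result: no simplifiable subexpression found -> normal form.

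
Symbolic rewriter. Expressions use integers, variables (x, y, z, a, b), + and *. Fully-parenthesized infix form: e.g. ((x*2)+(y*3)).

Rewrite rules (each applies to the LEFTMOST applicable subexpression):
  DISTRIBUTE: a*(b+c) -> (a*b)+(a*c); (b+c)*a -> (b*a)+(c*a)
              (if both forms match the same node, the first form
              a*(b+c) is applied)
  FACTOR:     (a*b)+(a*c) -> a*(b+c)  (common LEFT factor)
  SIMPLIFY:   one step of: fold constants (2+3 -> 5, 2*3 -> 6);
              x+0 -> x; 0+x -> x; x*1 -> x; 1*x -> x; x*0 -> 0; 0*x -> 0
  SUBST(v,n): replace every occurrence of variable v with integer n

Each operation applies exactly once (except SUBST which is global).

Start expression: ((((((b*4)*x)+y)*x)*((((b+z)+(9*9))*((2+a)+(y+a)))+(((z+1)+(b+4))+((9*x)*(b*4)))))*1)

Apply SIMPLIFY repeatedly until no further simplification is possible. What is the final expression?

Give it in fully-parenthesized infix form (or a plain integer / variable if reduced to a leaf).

Answer: (((((b*4)*x)+y)*x)*((((b+z)+81)*((2+a)+(y+a)))+(((z+1)+(b+4))+((9*x)*(b*4)))))

Derivation:
Start: ((((((b*4)*x)+y)*x)*((((b+z)+(9*9))*((2+a)+(y+a)))+(((z+1)+(b+4))+((9*x)*(b*4)))))*1)
Step 1: at root: ((((((b*4)*x)+y)*x)*((((b+z)+(9*9))*((2+a)+(y+a)))+(((z+1)+(b+4))+((9*x)*(b*4)))))*1) -> (((((b*4)*x)+y)*x)*((((b+z)+(9*9))*((2+a)+(y+a)))+(((z+1)+(b+4))+((9*x)*(b*4))))); overall: ((((((b*4)*x)+y)*x)*((((b+z)+(9*9))*((2+a)+(y+a)))+(((z+1)+(b+4))+((9*x)*(b*4)))))*1) -> (((((b*4)*x)+y)*x)*((((b+z)+(9*9))*((2+a)+(y+a)))+(((z+1)+(b+4))+((9*x)*(b*4)))))
Step 2: at RLLR: (9*9) -> 81; overall: (((((b*4)*x)+y)*x)*((((b+z)+(9*9))*((2+a)+(y+a)))+(((z+1)+(b+4))+((9*x)*(b*4))))) -> (((((b*4)*x)+y)*x)*((((b+z)+81)*((2+a)+(y+a)))+(((z+1)+(b+4))+((9*x)*(b*4)))))
Fixed point: (((((b*4)*x)+y)*x)*((((b+z)+81)*((2+a)+(y+a)))+(((z+1)+(b+4))+((9*x)*(b*4)))))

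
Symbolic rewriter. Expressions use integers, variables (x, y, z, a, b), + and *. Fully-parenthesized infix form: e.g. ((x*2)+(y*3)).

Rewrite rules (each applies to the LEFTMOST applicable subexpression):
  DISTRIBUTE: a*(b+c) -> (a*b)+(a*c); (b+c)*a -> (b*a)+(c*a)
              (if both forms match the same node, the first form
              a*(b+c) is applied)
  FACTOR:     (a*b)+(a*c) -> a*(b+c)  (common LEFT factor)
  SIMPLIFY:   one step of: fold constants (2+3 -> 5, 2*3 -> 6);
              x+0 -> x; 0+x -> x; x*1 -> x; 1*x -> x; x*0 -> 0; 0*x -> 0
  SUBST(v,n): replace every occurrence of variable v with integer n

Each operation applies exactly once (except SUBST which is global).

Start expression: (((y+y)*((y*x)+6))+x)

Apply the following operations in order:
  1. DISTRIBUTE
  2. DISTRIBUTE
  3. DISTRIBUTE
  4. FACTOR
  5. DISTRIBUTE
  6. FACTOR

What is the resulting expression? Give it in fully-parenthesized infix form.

Answer: (((y*((y*x)+(y*x)))+((y*6)+(y*6)))+x)

Derivation:
Start: (((y+y)*((y*x)+6))+x)
Apply DISTRIBUTE at L (target: ((y+y)*((y*x)+6))): (((y+y)*((y*x)+6))+x) -> ((((y+y)*(y*x))+((y+y)*6))+x)
Apply DISTRIBUTE at LL (target: ((y+y)*(y*x))): ((((y+y)*(y*x))+((y+y)*6))+x) -> ((((y*(y*x))+(y*(y*x)))+((y+y)*6))+x)
Apply DISTRIBUTE at LR (target: ((y+y)*6)): ((((y*(y*x))+(y*(y*x)))+((y+y)*6))+x) -> ((((y*(y*x))+(y*(y*x)))+((y*6)+(y*6)))+x)
Apply FACTOR at LL (target: ((y*(y*x))+(y*(y*x)))): ((((y*(y*x))+(y*(y*x)))+((y*6)+(y*6)))+x) -> (((y*((y*x)+(y*x)))+((y*6)+(y*6)))+x)
Apply DISTRIBUTE at LL (target: (y*((y*x)+(y*x)))): (((y*((y*x)+(y*x)))+((y*6)+(y*6)))+x) -> ((((y*(y*x))+(y*(y*x)))+((y*6)+(y*6)))+x)
Apply FACTOR at LL (target: ((y*(y*x))+(y*(y*x)))): ((((y*(y*x))+(y*(y*x)))+((y*6)+(y*6)))+x) -> (((y*((y*x)+(y*x)))+((y*6)+(y*6)))+x)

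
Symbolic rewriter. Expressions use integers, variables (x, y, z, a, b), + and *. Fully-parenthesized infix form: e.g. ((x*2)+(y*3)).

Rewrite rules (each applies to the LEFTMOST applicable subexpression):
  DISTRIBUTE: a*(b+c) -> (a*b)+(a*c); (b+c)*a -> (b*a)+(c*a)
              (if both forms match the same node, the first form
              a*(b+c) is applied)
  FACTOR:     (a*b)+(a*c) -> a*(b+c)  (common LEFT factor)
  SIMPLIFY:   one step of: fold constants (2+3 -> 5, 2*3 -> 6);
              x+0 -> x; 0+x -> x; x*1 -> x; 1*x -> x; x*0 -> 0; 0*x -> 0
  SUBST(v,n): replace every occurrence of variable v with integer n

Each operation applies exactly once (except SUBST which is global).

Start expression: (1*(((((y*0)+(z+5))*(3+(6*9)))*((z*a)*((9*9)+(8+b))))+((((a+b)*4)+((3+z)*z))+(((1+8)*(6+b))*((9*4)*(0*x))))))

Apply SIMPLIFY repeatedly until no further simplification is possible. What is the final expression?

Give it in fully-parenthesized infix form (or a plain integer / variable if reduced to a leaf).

Start: (1*(((((y*0)+(z+5))*(3+(6*9)))*((z*a)*((9*9)+(8+b))))+((((a+b)*4)+((3+z)*z))+(((1+8)*(6+b))*((9*4)*(0*x))))))
Step 1: at root: (1*(((((y*0)+(z+5))*(3+(6*9)))*((z*a)*((9*9)+(8+b))))+((((a+b)*4)+((3+z)*z))+(((1+8)*(6+b))*((9*4)*(0*x)))))) -> (((((y*0)+(z+5))*(3+(6*9)))*((z*a)*((9*9)+(8+b))))+((((a+b)*4)+((3+z)*z))+(((1+8)*(6+b))*((9*4)*(0*x))))); overall: (1*(((((y*0)+(z+5))*(3+(6*9)))*((z*a)*((9*9)+(8+b))))+((((a+b)*4)+((3+z)*z))+(((1+8)*(6+b))*((9*4)*(0*x)))))) -> (((((y*0)+(z+5))*(3+(6*9)))*((z*a)*((9*9)+(8+b))))+((((a+b)*4)+((3+z)*z))+(((1+8)*(6+b))*((9*4)*(0*x)))))
Step 2: at LLLL: (y*0) -> 0; overall: (((((y*0)+(z+5))*(3+(6*9)))*((z*a)*((9*9)+(8+b))))+((((a+b)*4)+((3+z)*z))+(((1+8)*(6+b))*((9*4)*(0*x))))) -> ((((0+(z+5))*(3+(6*9)))*((z*a)*((9*9)+(8+b))))+((((a+b)*4)+((3+z)*z))+(((1+8)*(6+b))*((9*4)*(0*x)))))
Step 3: at LLL: (0+(z+5)) -> (z+5); overall: ((((0+(z+5))*(3+(6*9)))*((z*a)*((9*9)+(8+b))))+((((a+b)*4)+((3+z)*z))+(((1+8)*(6+b))*((9*4)*(0*x))))) -> ((((z+5)*(3+(6*9)))*((z*a)*((9*9)+(8+b))))+((((a+b)*4)+((3+z)*z))+(((1+8)*(6+b))*((9*4)*(0*x)))))
Step 4: at LLRR: (6*9) -> 54; overall: ((((z+5)*(3+(6*9)))*((z*a)*((9*9)+(8+b))))+((((a+b)*4)+((3+z)*z))+(((1+8)*(6+b))*((9*4)*(0*x))))) -> ((((z+5)*(3+54))*((z*a)*((9*9)+(8+b))))+((((a+b)*4)+((3+z)*z))+(((1+8)*(6+b))*((9*4)*(0*x)))))
Step 5: at LLR: (3+54) -> 57; overall: ((((z+5)*(3+54))*((z*a)*((9*9)+(8+b))))+((((a+b)*4)+((3+z)*z))+(((1+8)*(6+b))*((9*4)*(0*x))))) -> ((((z+5)*57)*((z*a)*((9*9)+(8+b))))+((((a+b)*4)+((3+z)*z))+(((1+8)*(6+b))*((9*4)*(0*x)))))
Step 6: at LRRL: (9*9) -> 81; overall: ((((z+5)*57)*((z*a)*((9*9)+(8+b))))+((((a+b)*4)+((3+z)*z))+(((1+8)*(6+b))*((9*4)*(0*x))))) -> ((((z+5)*57)*((z*a)*(81+(8+b))))+((((a+b)*4)+((3+z)*z))+(((1+8)*(6+b))*((9*4)*(0*x)))))
Step 7: at RRLL: (1+8) -> 9; overall: ((((z+5)*57)*((z*a)*(81+(8+b))))+((((a+b)*4)+((3+z)*z))+(((1+8)*(6+b))*((9*4)*(0*x))))) -> ((((z+5)*57)*((z*a)*(81+(8+b))))+((((a+b)*4)+((3+z)*z))+((9*(6+b))*((9*4)*(0*x)))))
Step 8: at RRRL: (9*4) -> 36; overall: ((((z+5)*57)*((z*a)*(81+(8+b))))+((((a+b)*4)+((3+z)*z))+((9*(6+b))*((9*4)*(0*x))))) -> ((((z+5)*57)*((z*a)*(81+(8+b))))+((((a+b)*4)+((3+z)*z))+((9*(6+b))*(36*(0*x)))))
Step 9: at RRRR: (0*x) -> 0; overall: ((((z+5)*57)*((z*a)*(81+(8+b))))+((((a+b)*4)+((3+z)*z))+((9*(6+b))*(36*(0*x))))) -> ((((z+5)*57)*((z*a)*(81+(8+b))))+((((a+b)*4)+((3+z)*z))+((9*(6+b))*(36*0))))
Step 10: at RRR: (36*0) -> 0; overall: ((((z+5)*57)*((z*a)*(81+(8+b))))+((((a+b)*4)+((3+z)*z))+((9*(6+b))*(36*0)))) -> ((((z+5)*57)*((z*a)*(81+(8+b))))+((((a+b)*4)+((3+z)*z))+((9*(6+b))*0)))
Step 11: at RR: ((9*(6+b))*0) -> 0; overall: ((((z+5)*57)*((z*a)*(81+(8+b))))+((((a+b)*4)+((3+z)*z))+((9*(6+b))*0))) -> ((((z+5)*57)*((z*a)*(81+(8+b))))+((((a+b)*4)+((3+z)*z))+0))
Step 12: at R: ((((a+b)*4)+((3+z)*z))+0) -> (((a+b)*4)+((3+z)*z)); overall: ((((z+5)*57)*((z*a)*(81+(8+b))))+((((a+b)*4)+((3+z)*z))+0)) -> ((((z+5)*57)*((z*a)*(81+(8+b))))+(((a+b)*4)+((3+z)*z)))
Fixed point: ((((z+5)*57)*((z*a)*(81+(8+b))))+(((a+b)*4)+((3+z)*z)))

Answer: ((((z+5)*57)*((z*a)*(81+(8+b))))+(((a+b)*4)+((3+z)*z)))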